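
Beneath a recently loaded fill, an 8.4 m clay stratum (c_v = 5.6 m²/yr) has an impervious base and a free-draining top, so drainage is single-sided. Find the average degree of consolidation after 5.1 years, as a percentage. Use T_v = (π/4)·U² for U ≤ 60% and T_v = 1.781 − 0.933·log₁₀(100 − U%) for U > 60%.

U ≈ 70.1 %

Drainage path length: H_d = H = 8.4 m (single drainage).
T_v = c_v·t/H_d² = 5.6×5.1/8.4² = 0.40476.
T_v = 0.40476 corresponds to the U > 60% branch:
U = 1 − 10^((1.781 − T_v)/0.933)/100 = 0.7014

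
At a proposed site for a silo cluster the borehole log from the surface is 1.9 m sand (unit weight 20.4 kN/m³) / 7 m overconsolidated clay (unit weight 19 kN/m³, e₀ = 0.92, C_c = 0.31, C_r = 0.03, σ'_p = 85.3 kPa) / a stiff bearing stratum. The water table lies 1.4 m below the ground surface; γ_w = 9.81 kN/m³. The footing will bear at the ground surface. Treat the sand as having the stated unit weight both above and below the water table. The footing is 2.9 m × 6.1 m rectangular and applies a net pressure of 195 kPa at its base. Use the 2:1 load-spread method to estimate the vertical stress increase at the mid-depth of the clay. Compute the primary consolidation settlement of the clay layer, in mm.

S_c ≈ 101 mm

Mid-depth of clay below the ground surface: z = 1.9 + 7/2 = 5.4 m.
Total vertical stress at mid-clay: σ_v = 20.4×1.9 + 19×3.5 = 105.26 kPa.
Pore pressure: u = 9.81×(5.4 − 1.4) = 39.24 kPa.
Initial effective stress: σ'_0 = σ_v − u = 105.26 − 39.24 = 66.02 kPa.
Stress increase at mid-clay by the 2:1 spreading method:
Δσ = qBL/((B+z)(L+z)) = 195×2.9×6.1/((2.9+5.4)(6.1+5.4)) = 36.14 kPa
Final effective stress: σ'_f = 66.02 + 36.14 = 102.16 kPa.
σ'_f = 102.16 > σ'_p = 85.3 kPa, so the stress path crosses the preconsolidation pressure — recompression up to σ'_p, then virgin compression beyond:
S_c = H/(1+e₀)·[C_r·log₁₀(σ'_p/σ'_0) + C_c·log₁₀(σ'_f/σ'_p)]
    = 7/1.92 × [0.03×log₁₀(85.3/66.02) + 0.31×log₁₀(102.16/85.3)]
    = 3.6458 × [0.0033382 + 0.024283] = 0.1007 m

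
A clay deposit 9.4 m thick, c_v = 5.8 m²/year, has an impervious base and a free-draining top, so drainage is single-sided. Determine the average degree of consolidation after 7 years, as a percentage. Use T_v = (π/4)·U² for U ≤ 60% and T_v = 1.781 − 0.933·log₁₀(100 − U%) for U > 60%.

Drainage path length: H_d = H = 9.4 m (single drainage).
T_v = c_v·t/H_d² = 5.8×7/9.4² = 0.45948.
T_v = 0.45948 corresponds to the U > 60% branch:
U = 1 − 10^((1.781 − T_v)/0.933)/100 = 0.7391

U ≈ 73.9 %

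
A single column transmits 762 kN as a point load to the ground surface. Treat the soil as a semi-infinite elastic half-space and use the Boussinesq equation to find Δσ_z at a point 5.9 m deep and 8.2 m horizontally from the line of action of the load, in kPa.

Boussinesq vertical stress below a point load on an elastic half-space:
Δσ_z = 3P/(2πz²) · [1 + (r/z)²]^(−5/2)
r/z = 8.2/5.9 = 1.3898; [1+(r/z)²]^(−5/2) = 0.067956.
Δσ_z = 3×762/(2π×5.9²) × 0.067956 = 10.452 × 0.067956 = 0.7103 kPa

Δσ_z ≈ 0.71 kPa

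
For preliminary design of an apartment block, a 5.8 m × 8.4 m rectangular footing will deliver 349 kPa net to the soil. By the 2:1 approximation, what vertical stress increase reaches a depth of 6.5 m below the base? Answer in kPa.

By the 2:1 method the load spreads at 1 horizontal : 2 vertical, so at depth z the loaded area has grown by z in each plan dimension:
Δσ = qBL/((B+z)(L+z)) = 349×5.8×8.4/((5.8+6.5)(8.4+6.5)) = 92.777 kPa

Δσ_z ≈ 92.8 kPa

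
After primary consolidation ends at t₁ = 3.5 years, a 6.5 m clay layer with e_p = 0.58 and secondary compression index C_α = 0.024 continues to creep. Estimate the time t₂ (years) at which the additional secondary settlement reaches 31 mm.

t₂ ≈ 7.21 years

S_s = C_α·H/(1+e_p)·log₁₀(t₂/t₁) ⇒ log₁₀(t₂/t₁) = S_s·(1+e_p)/(C_α·H).
log₁₀(t₂/t₁) = 0.031 × (1+0.58) / (0.024×6.5) = 0.314
t₂ = t₁ × 10^0.314 = 3.5 × 2.061 = 7.212 years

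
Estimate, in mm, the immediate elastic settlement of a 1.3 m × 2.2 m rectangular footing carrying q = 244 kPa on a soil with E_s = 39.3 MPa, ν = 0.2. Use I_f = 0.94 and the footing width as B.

S_e ≈ 7.28 mm

Immediate (elastic) settlement: S_e = q·B·(1−ν²)/E_s · I_f.
E_s = 39.3 MPa = 39300 kPa.
S_e = 244 × 1.3 × (1 − 0.2²) / 39300 × 0.94
    = 244 × 1.3 × 0.96 / 39300 × 0.94
    = 0.007283 m = 7.283 mm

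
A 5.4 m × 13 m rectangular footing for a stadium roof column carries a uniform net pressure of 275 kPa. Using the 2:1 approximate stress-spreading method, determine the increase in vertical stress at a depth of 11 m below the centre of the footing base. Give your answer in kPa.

By the 2:1 method the load spreads at 1 horizontal : 2 vertical, so at depth z the loaded area has grown by z in each plan dimension:
Δσ = qBL/((B+z)(L+z)) = 275×5.4×13/((5.4+11)(13+11)) = 49.047 kPa

Δσ_z ≈ 49 kPa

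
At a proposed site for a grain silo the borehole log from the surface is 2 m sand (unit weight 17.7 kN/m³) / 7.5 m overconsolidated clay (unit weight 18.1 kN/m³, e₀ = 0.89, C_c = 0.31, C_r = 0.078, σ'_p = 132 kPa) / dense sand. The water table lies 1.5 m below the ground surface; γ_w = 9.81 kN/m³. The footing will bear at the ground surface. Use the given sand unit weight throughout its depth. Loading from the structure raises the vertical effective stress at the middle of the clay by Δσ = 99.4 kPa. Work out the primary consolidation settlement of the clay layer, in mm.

S_c ≈ 209 mm

Mid-depth of clay below the ground surface: z = 2 + 7.5/2 = 5.75 m.
Total vertical stress at mid-clay: σ_v = 17.7×2 + 18.1×3.75 = 103.28 kPa.
Pore pressure: u = 9.81×(5.75 − 1.5) = 41.693 kPa.
Initial effective stress: σ'_0 = σ_v − u = 103.28 − 41.693 = 61.587 kPa.
Final effective stress: σ'_f = 61.587 + 99.4 = 160.99 kPa.
σ'_f = 160.99 > σ'_p = 132 kPa, so the stress path crosses the preconsolidation pressure — recompression up to σ'_p, then virgin compression beyond:
S_c = H/(1+e₀)·[C_r·log₁₀(σ'_p/σ'_0) + C_c·log₁₀(σ'_f/σ'_p)]
    = 7.5/1.89 × [0.078×log₁₀(132/61.587) + 0.31×log₁₀(160.99/132)]
    = 3.9683 × [0.025825 + 0.02673] = 0.2086 m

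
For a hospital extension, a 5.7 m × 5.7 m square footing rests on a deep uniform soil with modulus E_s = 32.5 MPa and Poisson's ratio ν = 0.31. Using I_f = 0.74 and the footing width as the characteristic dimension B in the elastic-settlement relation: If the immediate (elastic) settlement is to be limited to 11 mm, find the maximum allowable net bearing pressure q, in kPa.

q ≈ 93.8 kPa

E_s = 32.5 MPa = 32500 kPa.
S_e = q·B·(1−ν²)/E_s · I_f  ⇒  q = S_e·E_s / (B·(1−ν²)·I_f).
q = 0.011 × 32500 / (5.7 × 0.9039 × 0.74) = 93.77 kPa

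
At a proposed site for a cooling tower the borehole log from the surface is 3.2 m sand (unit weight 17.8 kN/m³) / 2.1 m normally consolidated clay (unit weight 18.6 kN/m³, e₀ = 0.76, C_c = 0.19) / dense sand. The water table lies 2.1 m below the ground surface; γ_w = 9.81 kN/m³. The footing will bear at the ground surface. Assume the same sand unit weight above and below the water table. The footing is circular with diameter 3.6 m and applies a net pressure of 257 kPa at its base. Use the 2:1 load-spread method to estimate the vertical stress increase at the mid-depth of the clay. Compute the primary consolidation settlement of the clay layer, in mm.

S_c ≈ 67 mm

Mid-depth of clay below the ground surface: z = 3.2 + 2.1/2 = 4.25 m.
Total vertical stress at mid-clay: σ_v = 17.8×3.2 + 18.6×1.05 = 76.49 kPa.
Pore pressure: u = 9.81×(4.25 − 2.1) = 21.091 kPa.
Initial effective stress: σ'_0 = σ_v − u = 76.49 − 21.091 = 55.399 kPa.
Stress increase at mid-clay by the 2:1 spreading method:
Δσ ≈ qD²/(D+z)² = 257×3.6²/(3.6+4.25)² = 54.05 kPa
Final effective stress: σ'_f = σ'_0 + Δσ = 55.399 + 54.05 = 109.45 kPa.
Normally consolidated clay, so the full stress increment lies on the virgin compression line:
S_c = C_c·H/(1+e₀)·log₁₀(σ'_f/σ'_0) = 0.19×2.1/(1+0.76)×log₁₀(109.45/55.399)
    = 0.2267 × 0.29571 = 0.06704 m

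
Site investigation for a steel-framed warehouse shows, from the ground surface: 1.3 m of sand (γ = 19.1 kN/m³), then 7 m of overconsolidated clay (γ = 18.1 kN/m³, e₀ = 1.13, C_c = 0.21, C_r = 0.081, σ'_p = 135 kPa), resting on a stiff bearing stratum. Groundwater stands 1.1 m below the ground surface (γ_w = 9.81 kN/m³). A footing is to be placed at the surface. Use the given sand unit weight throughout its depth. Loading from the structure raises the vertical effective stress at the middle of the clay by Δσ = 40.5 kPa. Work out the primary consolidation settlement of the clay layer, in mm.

S_c ≈ 66.7 mm

Mid-depth of clay below the ground surface: z = 1.3 + 7/2 = 4.8 m.
Total vertical stress at mid-clay: σ_v = 19.1×1.3 + 18.1×3.5 = 88.18 kPa.
Pore pressure: u = 9.81×(4.8 − 1.1) = 36.297 kPa.
Initial effective stress: σ'_0 = σ_v − u = 88.18 − 36.297 = 51.883 kPa.
Final effective stress: σ'_f = 51.883 + 40.5 = 92.383 kPa.
σ'_f = 92.383 ≤ σ'_p = 135 kPa, so the clay remains overconsolidated and only the recompression index applies:
S_c = C_r·H/(1+e₀)·log₁₀(σ'_f/σ'_0) = 0.081×7/2.13×log₁₀(92.383/51.883)
    = 0.2662 × 0.25057 = 0.0667 m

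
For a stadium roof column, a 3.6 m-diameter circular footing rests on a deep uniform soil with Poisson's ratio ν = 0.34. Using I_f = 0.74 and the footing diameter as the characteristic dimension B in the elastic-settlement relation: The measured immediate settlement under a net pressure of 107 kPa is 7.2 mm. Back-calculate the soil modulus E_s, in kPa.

S_e = q·B·(1−ν²)/E_s · I_f  ⇒  E_s = q·B·(1−ν²)·I_f / S_e.
E_s = 107 × 3.6 × 0.8844 × 0.74 / 0.0072 = 35010 kPa

E_s ≈ 35000 kPa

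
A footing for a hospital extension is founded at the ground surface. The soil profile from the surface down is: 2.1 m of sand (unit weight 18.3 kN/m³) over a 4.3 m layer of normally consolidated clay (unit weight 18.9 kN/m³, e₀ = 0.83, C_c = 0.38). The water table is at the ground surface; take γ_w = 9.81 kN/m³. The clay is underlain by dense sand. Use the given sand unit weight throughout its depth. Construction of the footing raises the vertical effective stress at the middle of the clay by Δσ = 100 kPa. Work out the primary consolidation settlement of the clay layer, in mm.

Mid-depth of clay below the ground surface: z = 2.1 + 4.3/2 = 4.25 m.
Total vertical stress at mid-clay: σ_v = 18.3×2.1 + 18.9×2.15 = 79.065 kPa.
Pore pressure: u = 9.81×(4.25 − 0) = 41.693 kPa.
Initial effective stress: σ'_0 = σ_v − u = 79.065 − 41.693 = 37.372 kPa.
Final effective stress: σ'_f = σ'_0 + Δσ = 37.372 + 100 = 137.37 kPa.
Normally consolidated clay, so the full stress increment lies on the virgin compression line:
S_c = C_c·H/(1+e₀)·log₁₀(σ'_f/σ'_0) = 0.38×4.3/(1+0.83)×log₁₀(137.37/37.372)
    = 0.8929 × 0.56535 = 0.5048 m

S_c ≈ 505 mm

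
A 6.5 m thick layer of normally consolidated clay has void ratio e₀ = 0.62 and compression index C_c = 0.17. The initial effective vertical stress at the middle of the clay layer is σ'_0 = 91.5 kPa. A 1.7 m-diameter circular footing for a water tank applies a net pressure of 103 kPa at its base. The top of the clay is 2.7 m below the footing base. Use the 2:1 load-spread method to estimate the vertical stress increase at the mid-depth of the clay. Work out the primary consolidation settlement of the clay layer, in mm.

Mid-depth of clay below the footing base: z = 2.7 + 6.5/2 = 5.95 m.
Stress increase at mid-clay by the 2:1 spreading method:
Δσ ≈ qD²/(D+z)² = 103×1.7²/(1.7+5.95)² = 5.0864 kPa
Final effective stress: σ'_f = σ'_0 + Δσ = 91.5 + 5.0864 = 96.586 kPa.
Normally consolidated clay, so the full stress increment lies on the virgin compression line:
S_c = C_c·H/(1+e₀)·log₁₀(σ'_f/σ'_0) = 0.17×6.5/(1+0.62)×log₁₀(96.586/91.5)
    = 0.6821 × 0.023493 = 0.01602 m

S_c ≈ 16 mm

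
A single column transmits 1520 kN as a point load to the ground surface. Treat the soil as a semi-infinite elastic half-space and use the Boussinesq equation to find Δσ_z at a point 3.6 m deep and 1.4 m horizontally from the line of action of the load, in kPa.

Δσ_z ≈ 39.4 kPa

Boussinesq vertical stress below a point load on an elastic half-space:
Δσ_z = 3P/(2πz²) · [1 + (r/z)²]^(−5/2)
r/z = 1.4/3.6 = 0.38889; [1+(r/z)²]^(−5/2) = 0.70322.
Δσ_z = 3×1520/(2π×3.6²) × 0.70322 = 55.999 × 0.70322 = 39.38 kPa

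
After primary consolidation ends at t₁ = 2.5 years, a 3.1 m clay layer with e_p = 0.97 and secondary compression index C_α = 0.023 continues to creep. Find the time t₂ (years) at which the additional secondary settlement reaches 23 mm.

S_s = C_α·H/(1+e_p)·log₁₀(t₂/t₁) ⇒ log₁₀(t₂/t₁) = S_s·(1+e_p)/(C_α·H).
log₁₀(t₂/t₁) = 0.023 × (1+0.97) / (0.023×3.1) = 0.6355
t₂ = t₁ × 10^0.6355 = 2.5 × 4.32 = 10.8 years

t₂ ≈ 10.8 years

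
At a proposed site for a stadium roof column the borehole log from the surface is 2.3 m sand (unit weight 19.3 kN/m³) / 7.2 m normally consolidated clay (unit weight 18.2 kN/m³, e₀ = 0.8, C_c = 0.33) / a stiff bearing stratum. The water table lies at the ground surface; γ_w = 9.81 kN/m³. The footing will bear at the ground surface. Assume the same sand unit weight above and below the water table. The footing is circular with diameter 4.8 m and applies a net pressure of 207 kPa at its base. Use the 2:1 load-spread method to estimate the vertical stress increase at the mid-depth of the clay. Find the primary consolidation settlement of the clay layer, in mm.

Mid-depth of clay below the ground surface: z = 2.3 + 7.2/2 = 5.9 m.
Total vertical stress at mid-clay: σ_v = 19.3×2.3 + 18.2×3.6 = 109.91 kPa.
Pore pressure: u = 9.81×(5.9 − 0) = 57.879 kPa.
Initial effective stress: σ'_0 = σ_v − u = 109.91 − 57.879 = 52.031 kPa.
Stress increase at mid-clay by the 2:1 spreading method:
Δσ ≈ qD²/(D+z)² = 207×4.8²/(4.8+5.9)² = 41.657 kPa
Final effective stress: σ'_f = σ'_0 + Δσ = 52.031 + 41.657 = 93.688 kPa.
Normally consolidated clay, so the full stress increment lies on the virgin compression line:
S_c = C_c·H/(1+e₀)·log₁₀(σ'_f/σ'_0) = 0.33×7.2/(1+0.8)×log₁₀(93.688/52.031)
    = 1.32 × 0.25542 = 0.3372 m

S_c ≈ 337 mm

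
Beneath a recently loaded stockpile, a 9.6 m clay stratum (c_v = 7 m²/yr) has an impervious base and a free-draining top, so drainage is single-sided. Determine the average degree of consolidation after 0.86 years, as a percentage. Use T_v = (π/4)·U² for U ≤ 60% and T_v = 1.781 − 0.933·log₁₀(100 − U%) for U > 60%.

U ≈ 28.8 %

Drainage path length: H_d = H = 9.6 m (single drainage).
T_v = c_v·t/H_d² = 7×0.86/9.6² = 0.065321.
T_v = 0.065321 corresponds to the U ≤ 60% branch:
U = √(4T_v/π) = 0.2884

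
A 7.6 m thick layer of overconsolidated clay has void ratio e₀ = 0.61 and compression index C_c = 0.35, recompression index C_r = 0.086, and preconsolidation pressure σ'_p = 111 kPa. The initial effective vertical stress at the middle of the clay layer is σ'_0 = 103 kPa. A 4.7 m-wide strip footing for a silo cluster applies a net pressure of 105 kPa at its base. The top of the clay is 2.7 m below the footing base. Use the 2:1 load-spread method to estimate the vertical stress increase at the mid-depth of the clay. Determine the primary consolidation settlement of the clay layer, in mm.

Mid-depth of clay below the footing base: z = 2.7 + 7.6/2 = 6.5 m.
Stress increase at mid-clay by the 2:1 spreading method:
Δσ = qB/(B+z) = 105×4.7/(4.7+6.5) = 44.062 kPa
Final effective stress: σ'_f = 103 + 44.062 = 147.06 kPa.
σ'_f = 147.06 > σ'_p = 111 kPa, so the stress path crosses the preconsolidation pressure — recompression up to σ'_p, then virgin compression beyond:
S_c = H/(1+e₀)·[C_r·log₁₀(σ'_p/σ'_0) + C_c·log₁₀(σ'_f/σ'_p)]
    = 7.6/1.61 × [0.086×log₁₀(111/103) + 0.35×log₁₀(147.06/111)]
    = 4.7205 × [0.0027938 + 0.04276] = 0.215 m

S_c ≈ 215 mm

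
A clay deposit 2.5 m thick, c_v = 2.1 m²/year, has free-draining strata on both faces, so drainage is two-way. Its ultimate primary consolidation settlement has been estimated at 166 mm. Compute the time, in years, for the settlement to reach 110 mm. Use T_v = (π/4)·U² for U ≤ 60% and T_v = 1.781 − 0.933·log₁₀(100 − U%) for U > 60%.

t ≈ 0.264 years

Drainage path length: H_d = H/2 = 1.25 m (double drainage).
U = S(t)/S_ult = 110/166 = 0.6627.
U > 60%: T_v = 1.781 − 0.933·log₁₀(100 − 66.265) = 0.3553.
t = T_v·H_d²/c_v = 0.3553×1.25²/2.1 = 0.2644 years.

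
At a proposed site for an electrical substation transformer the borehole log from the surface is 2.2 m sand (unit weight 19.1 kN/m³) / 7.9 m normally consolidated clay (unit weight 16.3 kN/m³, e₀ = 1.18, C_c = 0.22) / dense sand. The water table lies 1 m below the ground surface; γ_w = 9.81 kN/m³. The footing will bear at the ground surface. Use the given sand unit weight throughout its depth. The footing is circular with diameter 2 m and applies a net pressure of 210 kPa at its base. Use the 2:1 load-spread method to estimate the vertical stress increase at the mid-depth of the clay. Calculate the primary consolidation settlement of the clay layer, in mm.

S_c ≈ 70.6 mm

Mid-depth of clay below the ground surface: z = 2.2 + 7.9/2 = 6.15 m.
Total vertical stress at mid-clay: σ_v = 19.1×2.2 + 16.3×3.95 = 106.41 kPa.
Pore pressure: u = 9.81×(6.15 − 1) = 50.522 kPa.
Initial effective stress: σ'_0 = σ_v − u = 106.41 − 50.522 = 55.888 kPa.
Stress increase at mid-clay by the 2:1 spreading method:
Δσ ≈ qD²/(D+z)² = 210×2²/(2+6.15)² = 12.646 kPa
Final effective stress: σ'_f = σ'_0 + Δσ = 55.888 + 12.646 = 68.534 kPa.
Normally consolidated clay, so the full stress increment lies on the virgin compression line:
S_c = C_c·H/(1+e₀)·log₁₀(σ'_f/σ'_0) = 0.22×7.9/(1+1.18)×log₁₀(68.534/55.888)
    = 0.79725 × 0.088588 = 0.07063 m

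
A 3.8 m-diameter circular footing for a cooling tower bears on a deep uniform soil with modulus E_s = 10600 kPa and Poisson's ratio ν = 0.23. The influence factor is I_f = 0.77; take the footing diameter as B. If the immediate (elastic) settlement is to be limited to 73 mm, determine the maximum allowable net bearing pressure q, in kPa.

S_e = q·B·(1−ν²)/E_s · I_f  ⇒  q = S_e·E_s / (B·(1−ν²)·I_f).
q = 0.073 × 10600 / (3.8 × 0.9471 × 0.77) = 279.2 kPa

q ≈ 279 kPa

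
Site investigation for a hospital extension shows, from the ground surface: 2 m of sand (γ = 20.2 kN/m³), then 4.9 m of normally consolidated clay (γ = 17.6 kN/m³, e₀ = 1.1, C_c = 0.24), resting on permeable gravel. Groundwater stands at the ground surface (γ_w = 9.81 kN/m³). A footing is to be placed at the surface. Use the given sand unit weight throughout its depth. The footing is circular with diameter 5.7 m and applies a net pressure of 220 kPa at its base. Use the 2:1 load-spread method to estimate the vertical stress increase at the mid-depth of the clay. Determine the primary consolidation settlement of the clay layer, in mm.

S_c ≈ 245 mm

Mid-depth of clay below the ground surface: z = 2 + 4.9/2 = 4.45 m.
Total vertical stress at mid-clay: σ_v = 20.2×2 + 17.6×2.45 = 83.52 kPa.
Pore pressure: u = 9.81×(4.45 − 0) = 43.655 kPa.
Initial effective stress: σ'_0 = σ_v − u = 83.52 − 43.655 = 39.865 kPa.
Stress increase at mid-clay by the 2:1 spreading method:
Δσ ≈ qD²/(D+z)² = 220×5.7²/(5.7+4.45)² = 69.381 kPa
Final effective stress: σ'_f = σ'_0 + Δσ = 39.865 + 69.381 = 109.25 kPa.
Normally consolidated clay, so the full stress increment lies on the virgin compression line:
S_c = C_c·H/(1+e₀)·log₁₀(σ'_f/σ'_0) = 0.24×4.9/(1+1.1)×log₁₀(109.25/39.865)
    = 0.56 × 0.43783 = 0.2452 m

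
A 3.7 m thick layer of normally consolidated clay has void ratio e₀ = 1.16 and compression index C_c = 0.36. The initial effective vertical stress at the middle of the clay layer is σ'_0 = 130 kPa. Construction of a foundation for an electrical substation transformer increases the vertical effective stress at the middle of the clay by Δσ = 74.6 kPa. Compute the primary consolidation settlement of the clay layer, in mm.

S_c ≈ 121 mm

Final effective stress: σ'_f = σ'_0 + Δσ = 130 + 74.6 = 204.6 kPa.
Normally consolidated clay, so the full stress increment lies on the virgin compression line:
S_c = C_c·H/(1+e₀)·log₁₀(σ'_f/σ'_0) = 0.36×3.7/(1+1.16)×log₁₀(204.6/130)
    = 0.61667 × 0.19696 = 0.1215 m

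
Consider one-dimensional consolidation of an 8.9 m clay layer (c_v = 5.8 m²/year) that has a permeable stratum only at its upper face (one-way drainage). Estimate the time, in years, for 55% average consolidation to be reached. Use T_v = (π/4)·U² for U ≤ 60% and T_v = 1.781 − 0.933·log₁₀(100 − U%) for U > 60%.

t ≈ 3.24 years

Drainage path length: H_d = H = 8.9 m (single drainage).
U ≤ 60%: T_v = (π/4)·U² = (π/4)×0.55² = 0.23758.
t = T_v·H_d²/c_v = 0.23758×8.9²/5.8 = 3.245 years.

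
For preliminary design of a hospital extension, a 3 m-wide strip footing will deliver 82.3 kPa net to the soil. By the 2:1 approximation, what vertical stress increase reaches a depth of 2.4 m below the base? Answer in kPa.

By the 2:1 method the load spreads at 1 horizontal : 2 vertical, so at depth z the loaded area has grown by z in each plan dimension:
Δσ = qB/(B+z) = 82.3×3/(3+2.4) = 45.722 kPa

Δσ_z ≈ 45.7 kPa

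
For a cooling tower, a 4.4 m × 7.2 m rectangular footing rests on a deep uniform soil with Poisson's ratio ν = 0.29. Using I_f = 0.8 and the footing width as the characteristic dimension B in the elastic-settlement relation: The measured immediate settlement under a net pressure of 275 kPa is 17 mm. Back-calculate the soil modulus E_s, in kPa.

S_e = q·B·(1−ν²)/E_s · I_f  ⇒  E_s = q·B·(1−ν²)·I_f / S_e.
E_s = 275 × 4.4 × 0.9159 × 0.8 / 0.017 = 52150 kPa

E_s ≈ 52200 kPa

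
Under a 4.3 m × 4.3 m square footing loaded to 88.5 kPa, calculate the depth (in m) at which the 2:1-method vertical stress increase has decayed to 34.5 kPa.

2:1 spreading — at depth z the loaded area has grown by z in each plan dimension:
qB²/(B+z)² = Δσ_z ⇒ z = B(√(q/Δσ_z) − 1) = 4.3×(√(88.5/34.5) − 1) = 2.587 m

z ≈ 2.59 m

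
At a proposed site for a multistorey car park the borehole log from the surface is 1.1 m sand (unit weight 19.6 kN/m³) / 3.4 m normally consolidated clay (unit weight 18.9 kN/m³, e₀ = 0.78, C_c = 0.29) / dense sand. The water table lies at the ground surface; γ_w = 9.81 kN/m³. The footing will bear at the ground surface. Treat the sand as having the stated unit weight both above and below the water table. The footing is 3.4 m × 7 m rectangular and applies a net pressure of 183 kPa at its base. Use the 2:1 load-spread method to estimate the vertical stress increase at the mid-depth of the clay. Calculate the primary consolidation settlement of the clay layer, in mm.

Mid-depth of clay below the ground surface: z = 1.1 + 3.4/2 = 2.8 m.
Total vertical stress at mid-clay: σ_v = 19.6×1.1 + 18.9×1.7 = 53.69 kPa.
Pore pressure: u = 9.81×(2.8 − 0) = 27.468 kPa.
Initial effective stress: σ'_0 = σ_v − u = 53.69 − 27.468 = 26.222 kPa.
Stress increase at mid-clay by the 2:1 spreading method:
Δσ = qBL/((B+z)(L+z)) = 183×3.4×7/((3.4+2.8)(7+2.8)) = 71.682 kPa
Final effective stress: σ'_f = σ'_0 + Δσ = 26.222 + 71.682 = 97.904 kPa.
Normally consolidated clay, so the full stress increment lies on the virgin compression line:
S_c = C_c·H/(1+e₀)·log₁₀(σ'_f/σ'_0) = 0.29×3.4/(1+0.78)×log₁₀(97.904/26.222)
    = 0.55393 × 0.57213 = 0.3169 m

S_c ≈ 317 mm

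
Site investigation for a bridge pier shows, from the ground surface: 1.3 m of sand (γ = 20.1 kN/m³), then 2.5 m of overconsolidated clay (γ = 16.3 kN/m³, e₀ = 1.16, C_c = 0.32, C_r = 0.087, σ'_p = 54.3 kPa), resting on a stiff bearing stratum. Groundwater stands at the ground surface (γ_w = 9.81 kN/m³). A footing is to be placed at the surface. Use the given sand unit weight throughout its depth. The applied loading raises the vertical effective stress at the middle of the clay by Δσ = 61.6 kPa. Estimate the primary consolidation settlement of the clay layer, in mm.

Mid-depth of clay below the ground surface: z = 1.3 + 2.5/2 = 2.55 m.
Total vertical stress at mid-clay: σ_v = 20.1×1.3 + 16.3×1.25 = 46.505 kPa.
Pore pressure: u = 9.81×(2.55 − 0) = 25.015 kPa.
Initial effective stress: σ'_0 = σ_v − u = 46.505 − 25.015 = 21.49 kPa.
Final effective stress: σ'_f = 21.49 + 61.6 = 83.09 kPa.
σ'_f = 83.09 > σ'_p = 54.3 kPa, so the stress path crosses the preconsolidation pressure — recompression up to σ'_p, then virgin compression beyond:
S_c = H/(1+e₀)·[C_r·log₁₀(σ'_p/σ'_0) + C_c·log₁₀(σ'_f/σ'_p)]
    = 2.5/2.16 × [0.087×log₁₀(54.3/21.49) + 0.32×log₁₀(83.09/54.3)]
    = 1.1574 × [0.035023 + 0.05912] = 0.109 m

S_c ≈ 109 mm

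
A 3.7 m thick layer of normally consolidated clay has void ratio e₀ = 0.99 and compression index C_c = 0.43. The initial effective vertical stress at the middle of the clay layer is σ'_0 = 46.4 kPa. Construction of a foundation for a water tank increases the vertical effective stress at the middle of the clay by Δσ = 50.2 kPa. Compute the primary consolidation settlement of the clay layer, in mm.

S_c ≈ 255 mm

Final effective stress: σ'_f = σ'_0 + Δσ = 46.4 + 50.2 = 96.6 kPa.
Normally consolidated clay, so the full stress increment lies on the virgin compression line:
S_c = C_c·H/(1+e₀)·log₁₀(σ'_f/σ'_0) = 0.43×3.7/(1+0.99)×log₁₀(96.6/46.4)
    = 0.7995 × 0.31846 = 0.2546 m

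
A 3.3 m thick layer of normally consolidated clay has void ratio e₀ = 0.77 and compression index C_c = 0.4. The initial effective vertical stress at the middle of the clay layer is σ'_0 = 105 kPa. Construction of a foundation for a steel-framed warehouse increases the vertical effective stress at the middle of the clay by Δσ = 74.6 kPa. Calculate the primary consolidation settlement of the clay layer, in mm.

S_c ≈ 174 mm

Final effective stress: σ'_f = σ'_0 + Δσ = 105 + 74.6 = 179.6 kPa.
Normally consolidated clay, so the full stress increment lies on the virgin compression line:
S_c = C_c·H/(1+e₀)·log₁₀(σ'_f/σ'_0) = 0.4×3.3/(1+0.77)×log₁₀(179.6/105)
    = 0.74576 × 0.23312 = 0.1739 m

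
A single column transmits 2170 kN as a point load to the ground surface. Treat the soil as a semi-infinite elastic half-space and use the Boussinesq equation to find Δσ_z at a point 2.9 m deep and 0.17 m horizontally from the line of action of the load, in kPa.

Δσ_z ≈ 122 kPa

Boussinesq vertical stress below a point load on an elastic half-space:
Δσ_z = 3P/(2πz²) · [1 + (r/z)²]^(−5/2)
r/z = 0.17/2.9 = 0.058621; [1+(r/z)²]^(−5/2) = 0.99146.
Δσ_z = 3×2170/(2π×2.9²) × 0.99146 = 123.2 × 0.99146 = 122.1 kPa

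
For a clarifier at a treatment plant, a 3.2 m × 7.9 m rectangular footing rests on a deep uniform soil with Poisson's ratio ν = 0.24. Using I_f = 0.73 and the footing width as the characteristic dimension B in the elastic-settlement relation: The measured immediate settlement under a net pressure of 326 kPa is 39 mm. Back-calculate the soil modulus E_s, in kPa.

E_s ≈ 18400 kPa

S_e = q·B·(1−ν²)/E_s · I_f  ⇒  E_s = q·B·(1−ν²)·I_f / S_e.
E_s = 326 × 3.2 × 0.9424 × 0.73 / 0.039 = 18400 kPa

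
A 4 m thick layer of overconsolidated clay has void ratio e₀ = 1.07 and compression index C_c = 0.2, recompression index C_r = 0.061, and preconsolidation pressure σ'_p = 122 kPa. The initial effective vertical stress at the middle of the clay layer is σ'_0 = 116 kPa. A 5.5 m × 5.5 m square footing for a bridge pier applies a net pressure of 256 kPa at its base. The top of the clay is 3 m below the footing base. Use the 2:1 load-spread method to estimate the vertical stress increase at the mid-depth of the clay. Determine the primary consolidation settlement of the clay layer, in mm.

S_c ≈ 73.6 mm

Mid-depth of clay below the footing base: z = 3 + 4/2 = 5 m.
Stress increase at mid-clay by the 2:1 spreading method:
Δσ = qBL/((B+z)(L+z)) = 256×5.5×5.5/((5.5+5)(5.5+5)) = 70.24 kPa
Final effective stress: σ'_f = 116 + 70.24 = 186.24 kPa.
σ'_f = 186.24 > σ'_p = 122 kPa, so the stress path crosses the preconsolidation pressure — recompression up to σ'_p, then virgin compression beyond:
S_c = H/(1+e₀)·[C_r·log₁₀(σ'_p/σ'_0) + C_c·log₁₀(σ'_f/σ'_p)]
    = 4/2.07 × [0.061×log₁₀(122/116) + 0.2×log₁₀(186.24/122)]
    = 1.9324 × [0.001336 + 0.036743] = 0.07358 m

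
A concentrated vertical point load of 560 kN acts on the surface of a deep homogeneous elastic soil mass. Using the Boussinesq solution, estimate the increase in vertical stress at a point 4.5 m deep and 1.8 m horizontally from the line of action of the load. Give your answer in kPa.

Δσ_z ≈ 9.11 kPa

Boussinesq vertical stress below a point load on an elastic half-space:
Δσ_z = 3P/(2πz²) · [1 + (r/z)²]^(−5/2)
r/z = 1.8/4.5 = 0.4; [1+(r/z)²]^(−5/2) = 0.69001.
Δσ_z = 3×560/(2π×4.5²) × 0.69001 = 13.204 × 0.69001 = 9.111 kPa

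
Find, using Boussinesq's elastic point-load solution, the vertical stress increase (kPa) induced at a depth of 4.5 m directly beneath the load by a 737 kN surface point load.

Δσ_z ≈ 17.4 kPa

Boussinesq vertical stress below a point load on an elastic half-space:
Δσ_z = 3P/(2πz²) · [1 + (r/z)²]^(−5/2)
r/z = 0/4.5 = 0; [1+(r/z)²]^(−5/2) = 1.
Δσ_z = 3×737/(2π×4.5²) × 1 = 17.377 × 1 = 17.38 kPa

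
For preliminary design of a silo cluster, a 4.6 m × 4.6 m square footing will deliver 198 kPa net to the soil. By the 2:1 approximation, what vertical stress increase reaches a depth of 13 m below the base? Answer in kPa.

Δσ_z ≈ 13.5 kPa

By the 2:1 method the load spreads at 1 horizontal : 2 vertical, so at depth z the loaded area has grown by z in each plan dimension:
Δσ = qBL/((B+z)(L+z)) = 198×4.6×4.6/((4.6+13)(4.6+13)) = 13.526 kPa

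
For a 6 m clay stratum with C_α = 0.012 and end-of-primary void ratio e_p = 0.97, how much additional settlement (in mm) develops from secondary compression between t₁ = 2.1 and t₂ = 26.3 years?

S_s ≈ 40.1 mm

Secondary compression: S_s = C_α·H/(1+e_p)·log₁₀(t₂/t₁)
S_s = 0.012×6/(1+0.97)×log₁₀(26.3/2.1)
    = 0.03655 × 1.098 = 0.04012 m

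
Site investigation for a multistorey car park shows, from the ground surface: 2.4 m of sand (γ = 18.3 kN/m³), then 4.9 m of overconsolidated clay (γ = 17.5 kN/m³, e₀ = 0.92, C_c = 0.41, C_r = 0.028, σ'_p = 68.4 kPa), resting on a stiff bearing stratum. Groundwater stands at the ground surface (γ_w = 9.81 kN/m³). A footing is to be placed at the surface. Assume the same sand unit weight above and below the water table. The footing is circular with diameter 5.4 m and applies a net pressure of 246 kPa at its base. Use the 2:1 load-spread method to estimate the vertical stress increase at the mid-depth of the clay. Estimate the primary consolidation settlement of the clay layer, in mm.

S_c ≈ 223 mm

Mid-depth of clay below the ground surface: z = 2.4 + 4.9/2 = 4.85 m.
Total vertical stress at mid-clay: σ_v = 18.3×2.4 + 17.5×2.45 = 86.795 kPa.
Pore pressure: u = 9.81×(4.85 − 0) = 47.578 kPa.
Initial effective stress: σ'_0 = σ_v − u = 86.795 − 47.578 = 39.217 kPa.
Stress increase at mid-clay by the 2:1 spreading method:
Δσ ≈ qD²/(D+z)² = 246×5.4²/(5.4+4.85)² = 68.277 kPa
Final effective stress: σ'_f = 39.217 + 68.277 = 107.49 kPa.
σ'_f = 107.49 > σ'_p = 68.4 kPa, so the stress path crosses the preconsolidation pressure — recompression up to σ'_p, then virgin compression beyond:
S_c = H/(1+e₀)·[C_r·log₁₀(σ'_p/σ'_0) + C_c·log₁₀(σ'_f/σ'_p)]
    = 4.9/1.92 × [0.028×log₁₀(68.4/39.217) + 0.41×log₁₀(107.49/68.4)]
    = 2.5521 × [0.0067643 + 0.080488] = 0.2227 m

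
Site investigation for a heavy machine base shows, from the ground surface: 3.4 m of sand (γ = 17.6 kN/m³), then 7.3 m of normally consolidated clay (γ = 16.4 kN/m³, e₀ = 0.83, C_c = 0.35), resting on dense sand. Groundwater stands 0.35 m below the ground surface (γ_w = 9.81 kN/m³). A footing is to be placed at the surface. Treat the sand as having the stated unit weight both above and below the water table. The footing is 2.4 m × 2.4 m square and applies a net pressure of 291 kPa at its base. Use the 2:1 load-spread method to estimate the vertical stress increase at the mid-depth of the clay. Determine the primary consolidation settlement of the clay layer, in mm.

Mid-depth of clay below the ground surface: z = 3.4 + 7.3/2 = 7.05 m.
Total vertical stress at mid-clay: σ_v = 17.6×3.4 + 16.4×3.65 = 119.7 kPa.
Pore pressure: u = 9.81×(7.05 − 0.35) = 65.727 kPa.
Initial effective stress: σ'_0 = σ_v − u = 119.7 − 65.727 = 53.973 kPa.
Stress increase at mid-clay by the 2:1 spreading method:
Δσ = qBL/((B+z)(L+z)) = 291×2.4×2.4/((2.4+7.05)(2.4+7.05)) = 18.769 kPa
Final effective stress: σ'_f = σ'_0 + Δσ = 53.973 + 18.769 = 72.742 kPa.
Normally consolidated clay, so the full stress increment lies on the virgin compression line:
S_c = C_c·H/(1+e₀)·log₁₀(σ'_f/σ'_0) = 0.35×7.3/(1+0.83)×log₁₀(72.742/53.973)
    = 1.3962 × 0.12961 = 0.181 m

S_c ≈ 181 mm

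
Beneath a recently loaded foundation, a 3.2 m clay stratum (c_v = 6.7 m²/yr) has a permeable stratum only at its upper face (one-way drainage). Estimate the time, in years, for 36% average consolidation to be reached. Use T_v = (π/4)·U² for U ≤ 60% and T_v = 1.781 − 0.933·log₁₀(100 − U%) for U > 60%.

Drainage path length: H_d = H = 3.2 m (single drainage).
U ≤ 60%: T_v = (π/4)·U² = (π/4)×0.36² = 0.10179.
t = T_v·H_d²/c_v = 0.10179×3.2²/6.7 = 0.1556 years.

t ≈ 0.156 years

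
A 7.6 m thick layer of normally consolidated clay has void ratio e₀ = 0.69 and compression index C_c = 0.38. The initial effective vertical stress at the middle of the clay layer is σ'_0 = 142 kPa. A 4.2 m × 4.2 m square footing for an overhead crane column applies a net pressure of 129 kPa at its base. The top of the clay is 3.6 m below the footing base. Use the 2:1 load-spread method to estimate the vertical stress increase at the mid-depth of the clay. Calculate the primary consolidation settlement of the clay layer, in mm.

Mid-depth of clay below the footing base: z = 3.6 + 7.6/2 = 7.4 m.
Stress increase at mid-clay by the 2:1 spreading method:
Δσ = qBL/((B+z)(L+z)) = 129×4.2×4.2/((4.2+7.4)(4.2+7.4)) = 16.911 kPa
Final effective stress: σ'_f = σ'_0 + Δσ = 142 + 16.911 = 158.91 kPa.
Normally consolidated clay, so the full stress increment lies on the virgin compression line:
S_c = C_c·H/(1+e₀)·log₁₀(σ'_f/σ'_0) = 0.38×7.6/(1+0.69)×log₁₀(158.91/142)
    = 1.7089 × 0.048863 = 0.0835 m

S_c ≈ 83.5 mm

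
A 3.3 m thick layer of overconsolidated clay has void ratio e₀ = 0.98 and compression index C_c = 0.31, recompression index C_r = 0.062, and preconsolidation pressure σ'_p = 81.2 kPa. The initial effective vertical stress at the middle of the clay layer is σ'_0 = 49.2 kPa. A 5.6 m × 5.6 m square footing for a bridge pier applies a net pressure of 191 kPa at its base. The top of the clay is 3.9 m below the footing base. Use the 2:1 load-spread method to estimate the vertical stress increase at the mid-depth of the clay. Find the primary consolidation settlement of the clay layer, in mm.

S_c ≈ 63.3 mm

Mid-depth of clay below the footing base: z = 3.9 + 3.3/2 = 5.55 m.
Stress increase at mid-clay by the 2:1 spreading method:
Δσ = qBL/((B+z)(L+z)) = 191×5.6×5.6/((5.6+5.55)(5.6+5.55)) = 48.179 kPa
Final effective stress: σ'_f = 49.2 + 48.179 = 97.379 kPa.
σ'_f = 97.379 > σ'_p = 81.2 kPa, so the stress path crosses the preconsolidation pressure — recompression up to σ'_p, then virgin compression beyond:
S_c = H/(1+e₀)·[C_r·log₁₀(σ'_p/σ'_0) + C_c·log₁₀(σ'_f/σ'_p)]
    = 3.3/1.98 × [0.062×log₁₀(81.2/49.2) + 0.31×log₁₀(97.379/81.2)]
    = 1.6667 × [0.013491 + 0.024462] = 0.06326 m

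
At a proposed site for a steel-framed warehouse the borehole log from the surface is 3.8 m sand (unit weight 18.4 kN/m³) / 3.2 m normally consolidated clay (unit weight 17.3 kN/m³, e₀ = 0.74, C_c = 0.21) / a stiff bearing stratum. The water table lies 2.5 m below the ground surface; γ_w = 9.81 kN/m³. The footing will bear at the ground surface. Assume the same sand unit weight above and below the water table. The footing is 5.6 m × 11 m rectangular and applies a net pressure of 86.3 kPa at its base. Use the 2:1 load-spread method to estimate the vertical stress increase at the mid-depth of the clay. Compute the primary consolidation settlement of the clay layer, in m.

Mid-depth of clay below the ground surface: z = 3.8 + 3.2/2 = 5.4 m.
Total vertical stress at mid-clay: σ_v = 18.4×3.8 + 17.3×1.6 = 97.6 kPa.
Pore pressure: u = 9.81×(5.4 − 2.5) = 28.449 kPa.
Initial effective stress: σ'_0 = σ_v − u = 97.6 − 28.449 = 69.151 kPa.
Stress increase at mid-clay by the 2:1 spreading method:
Δσ = qBL/((B+z)(L+z)) = 86.3×5.6×11/((5.6+5.4)(11+5.4)) = 29.468 kPa
Final effective stress: σ'_f = σ'_0 + Δσ = 69.151 + 29.468 = 98.619 kPa.
Normally consolidated clay, so the full stress increment lies on the virgin compression line:
S_c = C_c·H/(1+e₀)·log₁₀(σ'_f/σ'_0) = 0.21×3.2/(1+0.74)×log₁₀(98.619/69.151)
    = 0.38621 × 0.15416 = 0.05954 m

S_c ≈ 0.0595 m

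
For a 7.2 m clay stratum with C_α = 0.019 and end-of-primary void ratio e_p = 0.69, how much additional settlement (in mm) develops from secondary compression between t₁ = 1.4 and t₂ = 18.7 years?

Secondary compression: S_s = C_α·H/(1+e_p)·log₁₀(t₂/t₁)
S_s = 0.019×7.2/(1+0.69)×log₁₀(18.7/1.4)
    = 0.08095 × 1.126 = 0.09112 m

S_s ≈ 91.1 mm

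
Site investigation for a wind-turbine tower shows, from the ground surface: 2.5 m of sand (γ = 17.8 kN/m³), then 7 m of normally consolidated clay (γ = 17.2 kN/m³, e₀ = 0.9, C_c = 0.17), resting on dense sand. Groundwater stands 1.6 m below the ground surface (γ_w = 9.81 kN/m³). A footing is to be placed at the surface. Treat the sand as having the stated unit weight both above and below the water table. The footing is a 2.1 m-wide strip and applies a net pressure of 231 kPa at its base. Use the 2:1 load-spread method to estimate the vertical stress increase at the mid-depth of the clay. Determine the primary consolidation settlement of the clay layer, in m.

S_c ≈ 0.185 m

Mid-depth of clay below the ground surface: z = 2.5 + 7/2 = 6 m.
Total vertical stress at mid-clay: σ_v = 17.8×2.5 + 17.2×3.5 = 104.7 kPa.
Pore pressure: u = 9.81×(6 − 1.6) = 43.164 kPa.
Initial effective stress: σ'_0 = σ_v − u = 104.7 − 43.164 = 61.536 kPa.
Stress increase at mid-clay by the 2:1 spreading method:
Δσ = qB/(B+z) = 231×2.1/(2.1+6) = 59.889 kPa
Final effective stress: σ'_f = σ'_0 + Δσ = 61.536 + 59.889 = 121.43 kPa.
Normally consolidated clay, so the full stress increment lies on the virgin compression line:
S_c = C_c·H/(1+e₀)·log₁₀(σ'_f/σ'_0) = 0.17×7/(1+0.9)×log₁₀(121.43/61.536)
    = 0.62632 × 0.2952 = 0.1849 m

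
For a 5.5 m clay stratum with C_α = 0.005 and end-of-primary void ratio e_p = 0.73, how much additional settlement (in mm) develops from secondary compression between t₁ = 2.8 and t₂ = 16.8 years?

S_s ≈ 12.4 mm

Secondary compression: S_s = C_α·H/(1+e_p)·log₁₀(t₂/t₁)
S_s = 0.005×5.5/(1+0.73)×log₁₀(16.8/2.8)
    = 0.0159 × 0.7782 = 0.01237 m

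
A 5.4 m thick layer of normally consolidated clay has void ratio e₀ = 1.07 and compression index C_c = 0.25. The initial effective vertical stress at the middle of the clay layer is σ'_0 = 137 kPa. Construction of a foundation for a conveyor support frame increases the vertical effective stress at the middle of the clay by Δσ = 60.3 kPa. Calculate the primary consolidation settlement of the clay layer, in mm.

S_c ≈ 103 mm

Final effective stress: σ'_f = σ'_0 + Δσ = 137 + 60.3 = 197.3 kPa.
Normally consolidated clay, so the full stress increment lies on the virgin compression line:
S_c = C_c·H/(1+e₀)·log₁₀(σ'_f/σ'_0) = 0.25×5.4/(1+1.07)×log₁₀(197.3/137)
    = 0.65217 × 0.15841 = 0.1033 m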